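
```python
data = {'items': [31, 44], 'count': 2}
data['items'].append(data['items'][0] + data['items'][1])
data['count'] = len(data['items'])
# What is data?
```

After line 1: data = {'items': [31, 44], 'count': 2}
After line 2 (append 31 + 44 = 75): data = {'items': [31, 44, 75], 'count': 2}
After line 3 (count = len(items) = 3): data = {'items': [31, 44, 75], 'count': 3}

{'items': [31, 44, 75], 'count': 3}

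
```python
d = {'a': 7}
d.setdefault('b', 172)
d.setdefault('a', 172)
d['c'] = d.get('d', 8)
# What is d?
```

After line 1: d = {'a': 7}
After line 2 (setdefault adds 'b'=172): d = {'a': 7, 'b': 172}
After line 3 (setdefault 'a' no-op, already exists): d = {'a': 7, 'b': 172}
After line 4 (get('d', 8) returns default since 'd' not in d): d = {'a': 7, 'b': 172, 'c': 8}

{'a': 7, 'b': 172, 'c': 8}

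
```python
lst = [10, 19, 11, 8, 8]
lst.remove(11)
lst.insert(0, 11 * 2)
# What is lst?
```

After line 1: lst = [10, 19, 11, 8, 8]
After line 2 (remove first 11): lst = [10, 19, 8, 8]
After line 3 (insert 22 at index 0): lst = [22, 10, 19, 8, 8]

[22, 10, 19, 8, 8]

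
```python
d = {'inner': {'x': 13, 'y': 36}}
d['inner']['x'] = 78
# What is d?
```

After line 1: d = {'inner': {'x': 13, 'y': 36}}
After line 2 (inner x overwritten): d = {'inner': {'x': 78, 'y': 36}}

{'inner': {'x': 78, 'y': 36}}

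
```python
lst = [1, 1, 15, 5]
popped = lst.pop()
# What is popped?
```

5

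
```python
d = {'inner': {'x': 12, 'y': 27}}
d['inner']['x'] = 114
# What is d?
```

After line 1: d = {'inner': {'x': 12, 'y': 27}}
After line 2 (inner x overwritten): d = {'inner': {'x': 114, 'y': 27}}

{'inner': {'x': 114, 'y': 27}}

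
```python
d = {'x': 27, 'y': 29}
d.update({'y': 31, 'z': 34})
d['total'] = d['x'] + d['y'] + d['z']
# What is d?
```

After line 1: d = {'x': 27, 'y': 29}
After line 2 (y overwritten, z added): d = {'x': 27, 'y': 31, 'z': 34}
After line 3 (total = 27 + 31 + 34 = 92): d = {'x': 27, 'y': 31, 'z': 34, 'total': 92}

{'x': 27, 'y': 31, 'z': 34, 'total': 92}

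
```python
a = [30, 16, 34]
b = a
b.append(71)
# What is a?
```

After line 1: a = [30, 16, 34]
After line 2 (b = a is an alias, same object): a = [30, 16, 34], b = [30, 16, 34]
After line 3 (b.append mutates the shared list): a = [30, 16, 34, 71], b = [30, 16, 34, 71]

[30, 16, 34, 71]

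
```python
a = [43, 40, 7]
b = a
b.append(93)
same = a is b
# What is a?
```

After line 1: a = [43, 40, 7]
After line 2 (b = a is an alias, same object): a = [43, 40, 7], b = [43, 40, 7]
After line 3 (b.append mutates the shared list): a = [43, 40, 7, 93], b = [43, 40, 7, 93]
After line 4 (same = a is b; same object -> True): same = True

[43, 40, 7, 93]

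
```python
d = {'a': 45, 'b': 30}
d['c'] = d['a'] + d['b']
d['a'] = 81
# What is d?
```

After line 1: d = {'a': 45, 'b': 30}
After line 2 (d['c'] = 45 + 30): d = {'a': 45, 'b': 30, 'c': 75}
After line 3: d = {'a': 81, 'b': 30, 'c': 75}

{'a': 81, 'b': 30, 'c': 75}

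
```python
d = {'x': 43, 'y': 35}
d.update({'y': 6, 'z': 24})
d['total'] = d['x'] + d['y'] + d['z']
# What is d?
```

After line 1: d = {'x': 43, 'y': 35}
After line 2 (y overwritten, z added): d = {'x': 43, 'y': 6, 'z': 24}
After line 3 (total = 43 + 6 + 24 = 73): d = {'x': 43, 'y': 6, 'z': 24, 'total': 73}

{'x': 43, 'y': 6, 'z': 24, 'total': 73}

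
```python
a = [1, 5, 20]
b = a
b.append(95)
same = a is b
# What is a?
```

After line 1: a = [1, 5, 20]
After line 2 (b = a is an alias, same object): a = [1, 5, 20], b = [1, 5, 20]
After line 3 (b.append mutates the shared list): a = [1, 5, 20, 95], b = [1, 5, 20, 95]
After line 4 (same = a is b; same object -> True): same = True

[1, 5, 20, 95]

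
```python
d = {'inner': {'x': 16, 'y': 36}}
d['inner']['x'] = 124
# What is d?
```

After line 1: d = {'inner': {'x': 16, 'y': 36}}
After line 2 (inner x overwritten): d = {'inner': {'x': 124, 'y': 36}}

{'inner': {'x': 124, 'y': 36}}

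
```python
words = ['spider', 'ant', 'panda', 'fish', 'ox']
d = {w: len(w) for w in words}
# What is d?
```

{'spider': 6, 'ant': 3, 'panda': 5, 'fish': 4, 'ox': 2}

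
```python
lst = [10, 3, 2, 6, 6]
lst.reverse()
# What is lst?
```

[6, 6, 2, 3, 10]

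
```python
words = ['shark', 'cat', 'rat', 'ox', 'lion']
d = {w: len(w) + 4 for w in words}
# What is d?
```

{'shark': 9, 'cat': 7, 'rat': 7, 'ox': 6, 'lion': 8}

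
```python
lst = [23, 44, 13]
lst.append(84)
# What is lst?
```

[23, 44, 13, 84]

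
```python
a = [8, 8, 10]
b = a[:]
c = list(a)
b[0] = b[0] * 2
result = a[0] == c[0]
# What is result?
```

After line 1: a = [8, 8, 10]
After line 2 (b = a[:], copy): a = [8, 8, 10], b = [8, 8, 10]
After line 3 (c = list(a) is a copy, new object): c = [8, 8, 10]
After line 4 (b[0] = 8 * 2 = 16; only b mutates (copy)): a = [8, 8, 10], b = [16, 8, 10], c = [8, 8, 10]
After line 5 (a[0] = 8, c[0] = 8; result = True)

True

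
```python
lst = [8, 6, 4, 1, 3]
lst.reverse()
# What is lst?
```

[3, 1, 4, 6, 8]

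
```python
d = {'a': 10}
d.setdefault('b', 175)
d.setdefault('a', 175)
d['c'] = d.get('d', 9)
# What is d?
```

After line 1: d = {'a': 10}
After line 2 (setdefault adds 'b'=175): d = {'a': 10, 'b': 175}
After line 3 (setdefault 'a' no-op, already exists): d = {'a': 10, 'b': 175}
After line 4 (get('d', 9) returns default since 'd' not in d): d = {'a': 10, 'b': 175, 'c': 9}

{'a': 10, 'b': 175, 'c': 9}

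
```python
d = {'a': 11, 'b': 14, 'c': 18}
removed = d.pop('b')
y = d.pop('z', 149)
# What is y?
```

After line 1: d = {'a': 11, 'b': 14, 'c': 18}
After line 2 (pop 'b' returns 14): d = {'a': 11, 'c': 18}, removed = 14
After line 3 (pop 'z' missing, returns default 149): d = {'a': 11, 'c': 18}, y = 149

149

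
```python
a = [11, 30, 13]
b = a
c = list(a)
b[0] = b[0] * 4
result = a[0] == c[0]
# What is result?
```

After line 1: a = [11, 30, 13]
After line 2 (b = a, alias): a = [11, 30, 13], b = [11, 30, 13]
After line 3 (c = list(a) is a copy, new object): c = [11, 30, 13]
After line 4 (b[0] = 11 * 4 = 44; mutates shared a/b): a = b = [44, 30, 13], c = [11, 30, 13]
After line 5 (a[0] = 44, c[0] = 11; result = False)

False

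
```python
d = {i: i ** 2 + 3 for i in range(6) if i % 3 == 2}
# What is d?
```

{2: 7, 5: 28}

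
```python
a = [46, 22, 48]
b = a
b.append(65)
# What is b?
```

After line 1: a = [46, 22, 48]
After line 2 (b = a is an alias, same object): a = [46, 22, 48], b = [46, 22, 48]
After line 3 (b.append mutates the shared list): a = [46, 22, 48, 65], b = [46, 22, 48, 65]

[46, 22, 48, 65]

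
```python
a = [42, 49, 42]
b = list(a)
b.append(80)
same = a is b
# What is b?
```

After line 1: a = [42, 49, 42]
After line 2 (b = list(a) is a shallow copy, new object): a = [42, 49, 42], b = [42, 49, 42]
After line 3 (append only mutates b): a = [42, 49, 42], b = [42, 49, 42, 80]
After line 4 (same = a is b; different objects -> False): same = False

[42, 49, 42, 80]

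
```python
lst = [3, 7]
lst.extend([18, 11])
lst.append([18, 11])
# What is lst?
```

After line 1: lst = [3, 7]
After line 2 (extend unpacks [18, 11]): lst = [3, 7, 18, 11]
After line 3 (append adds [18, 11] as single element): lst = [3, 7, 18, 11, [18, 11]]

[3, 7, 18, 11, [18, 11]]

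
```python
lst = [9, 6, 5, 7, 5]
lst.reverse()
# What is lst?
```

[5, 7, 5, 6, 9]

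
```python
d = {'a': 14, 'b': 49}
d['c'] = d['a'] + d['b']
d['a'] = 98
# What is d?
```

After line 1: d = {'a': 14, 'b': 49}
After line 2 (d['c'] = 14 + 49): d = {'a': 14, 'b': 49, 'c': 63}
After line 3: d = {'a': 98, 'b': 49, 'c': 63}

{'a': 98, 'b': 49, 'c': 63}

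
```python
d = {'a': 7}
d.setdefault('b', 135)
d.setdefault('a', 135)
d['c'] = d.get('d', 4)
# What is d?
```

After line 1: d = {'a': 7}
After line 2 (setdefault adds 'b'=135): d = {'a': 7, 'b': 135}
After line 3 (setdefault 'a' no-op, already exists): d = {'a': 7, 'b': 135}
After line 4 (get('d', 4) returns default since 'd' not in d): d = {'a': 7, 'b': 135, 'c': 4}

{'a': 7, 'b': 135, 'c': 4}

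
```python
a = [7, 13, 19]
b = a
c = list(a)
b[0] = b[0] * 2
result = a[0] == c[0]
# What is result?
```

After line 1: a = [7, 13, 19]
After line 2 (b = a, alias): a = [7, 13, 19], b = [7, 13, 19]
After line 3 (c = list(a) is a copy, new object): c = [7, 13, 19]
After line 4 (b[0] = 7 * 2 = 14; mutates shared a/b): a = b = [14, 13, 19], c = [7, 13, 19]
After line 5 (a[0] = 14, c[0] = 7; result = False)

False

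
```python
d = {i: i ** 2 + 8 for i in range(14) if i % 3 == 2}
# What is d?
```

{2: 12, 5: 33, 8: 72, 11: 129}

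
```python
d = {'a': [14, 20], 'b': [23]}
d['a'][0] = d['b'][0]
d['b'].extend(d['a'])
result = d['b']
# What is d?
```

After line 1: d = {'a': [14, 20], 'b': [23]}
After line 2 (a[0] = b[0] = 23): d = {'a': [23, 20], 'b': [23]}
After line 3 (b.extend(a) appends [23, 20]): d = {'a': [23, 20], 'b': [23, 23, 20]}
After line 4: result = d['b'] = [23, 23, 20]

{'a': [23, 20], 'b': [23, 23, 20]}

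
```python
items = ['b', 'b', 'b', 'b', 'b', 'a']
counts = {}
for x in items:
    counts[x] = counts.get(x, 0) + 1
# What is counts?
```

Initial: counts = {}, items = ['b', 'b', 'b', 'b', 'b', 'a']
See 'b': counts = {'b': 1}
See 'b': counts = {'b': 2}
See 'b': counts = {'b': 3}
See 'b': counts = {'b': 4}
See 'b': counts = {'b': 5}
See 'a': counts = {'b': 5, 'a': 1}

{'b': 5, 'a': 1}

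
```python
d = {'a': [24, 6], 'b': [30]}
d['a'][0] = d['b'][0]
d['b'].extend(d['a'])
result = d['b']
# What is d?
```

After line 1: d = {'a': [24, 6], 'b': [30]}
After line 2 (a[0] = b[0] = 30): d = {'a': [30, 6], 'b': [30]}
After line 3 (b.extend(a) appends [30, 6]): d = {'a': [30, 6], 'b': [30, 30, 6]}
After line 4: result = d['b'] = [30, 30, 6]

{'a': [30, 6], 'b': [30, 30, 6]}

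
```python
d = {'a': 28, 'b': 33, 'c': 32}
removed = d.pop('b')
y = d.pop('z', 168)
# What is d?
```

After line 1: d = {'a': 28, 'b': 33, 'c': 32}
After line 2 (pop 'b' returns 33): d = {'a': 28, 'c': 32}, removed = 33
After line 3 (pop 'z' missing, returns default 168): d = {'a': 28, 'c': 32}, y = 168

{'a': 28, 'c': 32}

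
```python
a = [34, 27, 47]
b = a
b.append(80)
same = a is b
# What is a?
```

After line 1: a = [34, 27, 47]
After line 2 (b = a is an alias, same object): a = [34, 27, 47], b = [34, 27, 47]
After line 3 (b.append mutates the shared list): a = [34, 27, 47, 80], b = [34, 27, 47, 80]
After line 4 (same = a is b; same object -> True): same = True

[34, 27, 47, 80]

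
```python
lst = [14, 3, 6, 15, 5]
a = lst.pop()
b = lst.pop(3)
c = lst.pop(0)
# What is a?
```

After line 1: lst = [14, 3, 6, 15, 5]
After line 2 (pop() -> a = 5): lst = [14, 3, 6, 15]
After line 3 (pop(3) -> b = 15): lst = [14, 3, 6]
After line 4 (pop(0) -> c = 14): lst = [3, 6]

5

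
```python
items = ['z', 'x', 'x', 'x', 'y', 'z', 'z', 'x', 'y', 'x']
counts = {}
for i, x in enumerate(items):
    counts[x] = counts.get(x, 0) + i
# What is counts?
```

Initial: counts = {}, items = ['z', 'x', 'x', 'x', 'y', 'z', 'z', 'x', 'y', 'x']
i=0, x='z': counts = {'z': 0}
i=1, x='x': counts = {'z': 0, 'x': 1}
i=2, x='x': counts = {'z': 0, 'x': 3}
i=3, x='x': counts = {'z': 0, 'x': 6}
i=4, x='y': counts = {'z': 0, 'x': 6, 'y': 4}
i=5, x='z': counts = {'z': 5, 'x': 6, 'y': 4}
i=6, x='z': counts = {'z': 11, 'x': 6, 'y': 4}
i=7, x='x': counts = {'z': 11, 'x': 13, 'y': 4}
i=8, x='y': counts = {'z': 11, 'x': 13, 'y': 12}
i=9, x='x': counts = {'z': 11, 'x': 22, 'y': 12}

{'z': 11, 'x': 22, 'y': 12}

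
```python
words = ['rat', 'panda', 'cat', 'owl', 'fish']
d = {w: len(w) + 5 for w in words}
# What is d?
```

{'rat': 8, 'panda': 10, 'cat': 8, 'owl': 8, 'fish': 9}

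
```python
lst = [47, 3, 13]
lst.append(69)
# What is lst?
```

[47, 3, 13, 69]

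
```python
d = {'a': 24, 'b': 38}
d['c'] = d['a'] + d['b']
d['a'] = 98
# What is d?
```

After line 1: d = {'a': 24, 'b': 38}
After line 2 (d['c'] = 24 + 38): d = {'a': 24, 'b': 38, 'c': 62}
After line 3: d = {'a': 98, 'b': 38, 'c': 62}

{'a': 98, 'b': 38, 'c': 62}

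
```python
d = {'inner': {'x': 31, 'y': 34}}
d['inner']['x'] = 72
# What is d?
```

After line 1: d = {'inner': {'x': 31, 'y': 34}}
After line 2 (inner x overwritten): d = {'inner': {'x': 72, 'y': 34}}

{'inner': {'x': 72, 'y': 34}}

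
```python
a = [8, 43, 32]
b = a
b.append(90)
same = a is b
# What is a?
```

After line 1: a = [8, 43, 32]
After line 2 (b = a is an alias, same object): a = [8, 43, 32], b = [8, 43, 32]
After line 3 (b.append mutates the shared list): a = [8, 43, 32, 90], b = [8, 43, 32, 90]
After line 4 (same = a is b; same object -> True): same = True

[8, 43, 32, 90]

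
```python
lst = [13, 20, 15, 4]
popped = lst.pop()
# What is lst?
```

[13, 20, 15]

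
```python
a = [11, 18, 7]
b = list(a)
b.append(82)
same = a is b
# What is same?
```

After line 1: a = [11, 18, 7]
After line 2 (b = list(a) is a shallow copy, new object): a = [11, 18, 7], b = [11, 18, 7]
After line 3 (append only mutates b): a = [11, 18, 7], b = [11, 18, 7, 82]
After line 4 (same = a is b; different objects -> False): same = False

False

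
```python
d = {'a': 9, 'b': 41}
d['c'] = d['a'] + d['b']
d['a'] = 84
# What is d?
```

After line 1: d = {'a': 9, 'b': 41}
After line 2 (d['c'] = 9 + 41): d = {'a': 9, 'b': 41, 'c': 50}
After line 3: d = {'a': 84, 'b': 41, 'c': 50}

{'a': 84, 'b': 41, 'c': 50}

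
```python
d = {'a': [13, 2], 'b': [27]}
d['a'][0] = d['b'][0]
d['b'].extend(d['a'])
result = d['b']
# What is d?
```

After line 1: d = {'a': [13, 2], 'b': [27]}
After line 2 (a[0] = b[0] = 27): d = {'a': [27, 2], 'b': [27]}
After line 3 (b.extend(a) appends [27, 2]): d = {'a': [27, 2], 'b': [27, 27, 2]}
After line 4: result = d['b'] = [27, 27, 2]

{'a': [27, 2], 'b': [27, 27, 2]}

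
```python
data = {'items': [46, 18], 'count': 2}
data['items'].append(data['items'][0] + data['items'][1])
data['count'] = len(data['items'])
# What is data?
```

After line 1: data = {'items': [46, 18], 'count': 2}
After line 2 (append 46 + 18 = 64): data = {'items': [46, 18, 64], 'count': 2}
After line 3 (count = len(items) = 3): data = {'items': [46, 18, 64], 'count': 3}

{'items': [46, 18, 64], 'count': 3}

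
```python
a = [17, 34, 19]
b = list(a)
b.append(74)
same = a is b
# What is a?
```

After line 1: a = [17, 34, 19]
After line 2 (b = list(a) is a shallow copy, new object): a = [17, 34, 19], b = [17, 34, 19]
After line 3 (append only mutates b): a = [17, 34, 19], b = [17, 34, 19, 74]
After line 4 (same = a is b; different objects -> False): same = False

[17, 34, 19]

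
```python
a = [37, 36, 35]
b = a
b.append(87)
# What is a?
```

After line 1: a = [37, 36, 35]
After line 2 (b = a is an alias, same object): a = [37, 36, 35], b = [37, 36, 35]
After line 3 (b.append mutates the shared list): a = [37, 36, 35, 87], b = [37, 36, 35, 87]

[37, 36, 35, 87]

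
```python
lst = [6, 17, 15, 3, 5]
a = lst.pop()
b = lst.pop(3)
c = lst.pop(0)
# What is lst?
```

After line 1: lst = [6, 17, 15, 3, 5]
After line 2 (pop() -> a = 5): lst = [6, 17, 15, 3]
After line 3 (pop(3) -> b = 3): lst = [6, 17, 15]
After line 4 (pop(0) -> c = 6): lst = [17, 15]

[17, 15]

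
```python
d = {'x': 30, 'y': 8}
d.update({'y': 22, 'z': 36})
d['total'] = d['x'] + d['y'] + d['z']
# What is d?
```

After line 1: d = {'x': 30, 'y': 8}
After line 2 (y overwritten, z added): d = {'x': 30, 'y': 22, 'z': 36}
After line 3 (total = 30 + 22 + 36 = 88): d = {'x': 30, 'y': 22, 'z': 36, 'total': 88}

{'x': 30, 'y': 22, 'z': 36, 'total': 88}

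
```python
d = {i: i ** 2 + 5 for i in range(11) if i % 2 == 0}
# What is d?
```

{0: 5, 2: 9, 4: 21, 6: 41, 8: 69, 10: 105}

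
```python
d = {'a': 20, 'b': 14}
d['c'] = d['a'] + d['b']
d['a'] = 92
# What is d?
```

After line 1: d = {'a': 20, 'b': 14}
After line 2 (d['c'] = 20 + 14): d = {'a': 20, 'b': 14, 'c': 34}
After line 3: d = {'a': 92, 'b': 14, 'c': 34}

{'a': 92, 'b': 14, 'c': 34}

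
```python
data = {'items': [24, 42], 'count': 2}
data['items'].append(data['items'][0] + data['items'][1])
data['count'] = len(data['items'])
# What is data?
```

After line 1: data = {'items': [24, 42], 'count': 2}
After line 2 (append 24 + 42 = 66): data = {'items': [24, 42, 66], 'count': 2}
After line 3 (count = len(items) = 3): data = {'items': [24, 42, 66], 'count': 3}

{'items': [24, 42, 66], 'count': 3}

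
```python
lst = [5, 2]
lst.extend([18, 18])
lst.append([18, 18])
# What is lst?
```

After line 1: lst = [5, 2]
After line 2 (extend unpacks [18, 18]): lst = [5, 2, 18, 18]
After line 3 (append adds [18, 18] as single element): lst = [5, 2, 18, 18, [18, 18]]

[5, 2, 18, 18, [18, 18]]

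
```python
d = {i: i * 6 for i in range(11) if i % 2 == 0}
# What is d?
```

{0: 0, 2: 12, 4: 24, 6: 36, 8: 48, 10: 60}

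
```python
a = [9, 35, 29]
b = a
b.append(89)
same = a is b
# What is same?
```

After line 1: a = [9, 35, 29]
After line 2 (b = a is an alias, same object): a = [9, 35, 29], b = [9, 35, 29]
After line 3 (b.append mutates the shared list): a = [9, 35, 29, 89], b = [9, 35, 29, 89]
After line 4 (same = a is b; same object -> True): same = True

True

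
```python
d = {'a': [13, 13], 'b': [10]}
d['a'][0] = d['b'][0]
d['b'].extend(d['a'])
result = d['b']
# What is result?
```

After line 1: d = {'a': [13, 13], 'b': [10]}
After line 2 (a[0] = b[0] = 10): d = {'a': [10, 13], 'b': [10]}
After line 3 (b.extend(a) appends [10, 13]): d = {'a': [10, 13], 'b': [10, 10, 13]}
After line 4: result = d['b'] = [10, 10, 13]

[10, 10, 13]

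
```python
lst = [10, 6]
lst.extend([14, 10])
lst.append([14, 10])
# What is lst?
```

After line 1: lst = [10, 6]
After line 2 (extend unpacks [14, 10]): lst = [10, 6, 14, 10]
After line 3 (append adds [14, 10] as single element): lst = [10, 6, 14, 10, [14, 10]]

[10, 6, 14, 10, [14, 10]]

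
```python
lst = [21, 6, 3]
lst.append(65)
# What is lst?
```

[21, 6, 3, 65]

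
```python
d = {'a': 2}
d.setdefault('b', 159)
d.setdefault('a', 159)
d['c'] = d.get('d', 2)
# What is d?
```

After line 1: d = {'a': 2}
After line 2 (setdefault adds 'b'=159): d = {'a': 2, 'b': 159}
After line 3 (setdefault 'a' no-op, already exists): d = {'a': 2, 'b': 159}
After line 4 (get('d', 2) returns default since 'd' not in d): d = {'a': 2, 'b': 159, 'c': 2}

{'a': 2, 'b': 159, 'c': 2}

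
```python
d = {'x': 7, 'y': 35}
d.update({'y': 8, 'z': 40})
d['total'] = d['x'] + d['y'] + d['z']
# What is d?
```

After line 1: d = {'x': 7, 'y': 35}
After line 2 (y overwritten, z added): d = {'x': 7, 'y': 8, 'z': 40}
After line 3 (total = 7 + 8 + 40 = 55): d = {'x': 7, 'y': 8, 'z': 40, 'total': 55}

{'x': 7, 'y': 8, 'z': 40, 'total': 55}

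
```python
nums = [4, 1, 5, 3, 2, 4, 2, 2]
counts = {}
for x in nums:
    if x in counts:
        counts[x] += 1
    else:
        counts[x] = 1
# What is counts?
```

Initial: counts = {}, nums = [4, 1, 5, 3, 2, 4, 2, 2]
See 4: counts = {4: 1}
See 1: counts = {4: 1, 1: 1}
See 5: counts = {4: 1, 1: 1, 5: 1}
See 3: counts = {4: 1, 1: 1, 5: 1, 3: 1}
See 2: counts = {4: 1, 1: 1, 5: 1, 3: 1, 2: 1}
See 4: counts = {4: 2, 1: 1, 5: 1, 3: 1, 2: 1}
See 2: counts = {4: 2, 1: 1, 5: 1, 3: 1, 2: 2}
See 2: counts = {4: 2, 1: 1, 5: 1, 3: 1, 2: 3}

{4: 2, 1: 1, 5: 1, 3: 1, 2: 3}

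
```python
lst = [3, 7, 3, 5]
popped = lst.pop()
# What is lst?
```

[3, 7, 3]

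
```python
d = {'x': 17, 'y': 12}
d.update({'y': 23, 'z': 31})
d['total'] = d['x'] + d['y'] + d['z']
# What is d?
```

After line 1: d = {'x': 17, 'y': 12}
After line 2 (y overwritten, z added): d = {'x': 17, 'y': 23, 'z': 31}
After line 3 (total = 17 + 23 + 31 = 71): d = {'x': 17, 'y': 23, 'z': 31, 'total': 71}

{'x': 17, 'y': 23, 'z': 31, 'total': 71}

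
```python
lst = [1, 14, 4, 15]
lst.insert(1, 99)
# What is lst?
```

[1, 99, 14, 4, 15]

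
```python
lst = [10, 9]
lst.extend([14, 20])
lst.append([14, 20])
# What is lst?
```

After line 1: lst = [10, 9]
After line 2 (extend unpacks [14, 20]): lst = [10, 9, 14, 20]
After line 3 (append adds [14, 20] as single element): lst = [10, 9, 14, 20, [14, 20]]

[10, 9, 14, 20, [14, 20]]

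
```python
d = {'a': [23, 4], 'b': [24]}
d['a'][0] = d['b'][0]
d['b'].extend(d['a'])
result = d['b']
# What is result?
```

After line 1: d = {'a': [23, 4], 'b': [24]}
After line 2 (a[0] = b[0] = 24): d = {'a': [24, 4], 'b': [24]}
After line 3 (b.extend(a) appends [24, 4]): d = {'a': [24, 4], 'b': [24, 24, 4]}
After line 4: result = d['b'] = [24, 24, 4]

[24, 24, 4]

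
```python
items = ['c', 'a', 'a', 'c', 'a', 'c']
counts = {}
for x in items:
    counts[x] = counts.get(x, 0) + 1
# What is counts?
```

Initial: counts = {}, items = ['c', 'a', 'a', 'c', 'a', 'c']
See 'c': counts = {'c': 1}
See 'a': counts = {'c': 1, 'a': 1}
See 'a': counts = {'c': 1, 'a': 2}
See 'c': counts = {'c': 2, 'a': 2}
See 'a': counts = {'c': 2, 'a': 3}
See 'c': counts = {'c': 3, 'a': 3}

{'c': 3, 'a': 3}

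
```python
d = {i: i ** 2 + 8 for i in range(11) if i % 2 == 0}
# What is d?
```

{0: 8, 2: 12, 4: 24, 6: 44, 8: 72, 10: 108}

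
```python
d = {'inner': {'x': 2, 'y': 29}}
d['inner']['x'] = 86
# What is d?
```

After line 1: d = {'inner': {'x': 2, 'y': 29}}
After line 2 (inner x overwritten): d = {'inner': {'x': 86, 'y': 29}}

{'inner': {'x': 86, 'y': 29}}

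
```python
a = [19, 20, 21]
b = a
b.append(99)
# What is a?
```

After line 1: a = [19, 20, 21]
After line 2 (b = a is an alias, same object): a = [19, 20, 21], b = [19, 20, 21]
After line 3 (b.append mutates the shared list): a = [19, 20, 21, 99], b = [19, 20, 21, 99]

[19, 20, 21, 99]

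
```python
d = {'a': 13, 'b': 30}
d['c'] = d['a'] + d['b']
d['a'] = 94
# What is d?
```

After line 1: d = {'a': 13, 'b': 30}
After line 2 (d['c'] = 13 + 30): d = {'a': 13, 'b': 30, 'c': 43}
After line 3: d = {'a': 94, 'b': 30, 'c': 43}

{'a': 94, 'b': 30, 'c': 43}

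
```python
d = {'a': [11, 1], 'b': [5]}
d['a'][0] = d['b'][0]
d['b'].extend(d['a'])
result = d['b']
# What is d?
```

After line 1: d = {'a': [11, 1], 'b': [5]}
After line 2 (a[0] = b[0] = 5): d = {'a': [5, 1], 'b': [5]}
After line 3 (b.extend(a) appends [5, 1]): d = {'a': [5, 1], 'b': [5, 5, 1]}
After line 4: result = d['b'] = [5, 5, 1]

{'a': [5, 1], 'b': [5, 5, 1]}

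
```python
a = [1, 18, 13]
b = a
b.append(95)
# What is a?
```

After line 1: a = [1, 18, 13]
After line 2 (b = a is an alias, same object): a = [1, 18, 13], b = [1, 18, 13]
After line 3 (b.append mutates the shared list): a = [1, 18, 13, 95], b = [1, 18, 13, 95]

[1, 18, 13, 95]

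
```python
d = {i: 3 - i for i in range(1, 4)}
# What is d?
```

{1: 2, 2: 1, 3: 0}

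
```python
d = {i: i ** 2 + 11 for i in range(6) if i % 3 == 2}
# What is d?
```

{2: 15, 5: 36}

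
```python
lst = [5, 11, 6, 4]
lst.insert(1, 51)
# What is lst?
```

[5, 51, 11, 6, 4]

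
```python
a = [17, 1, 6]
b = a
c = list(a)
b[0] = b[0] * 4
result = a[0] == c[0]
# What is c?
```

After line 1: a = [17, 1, 6]
After line 2 (b = a, alias): a = [17, 1, 6], b = [17, 1, 6]
After line 3 (c = list(a) is a copy, new object): c = [17, 1, 6]
After line 4 (b[0] = 17 * 4 = 68; mutates shared a/b): a = b = [68, 1, 6], c = [17, 1, 6]
After line 5 (a[0] = 68, c[0] = 17; result = False)

[17, 1, 6]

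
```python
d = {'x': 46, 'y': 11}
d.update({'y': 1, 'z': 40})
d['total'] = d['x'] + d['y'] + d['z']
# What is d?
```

After line 1: d = {'x': 46, 'y': 11}
After line 2 (y overwritten, z added): d = {'x': 46, 'y': 1, 'z': 40}
After line 3 (total = 46 + 1 + 40 = 87): d = {'x': 46, 'y': 1, 'z': 40, 'total': 87}

{'x': 46, 'y': 1, 'z': 40, 'total': 87}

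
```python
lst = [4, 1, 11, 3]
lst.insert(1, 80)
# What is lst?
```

[4, 80, 1, 11, 3]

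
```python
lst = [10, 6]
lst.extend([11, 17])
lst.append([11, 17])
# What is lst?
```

After line 1: lst = [10, 6]
After line 2 (extend unpacks [11, 17]): lst = [10, 6, 11, 17]
After line 3 (append adds [11, 17] as single element): lst = [10, 6, 11, 17, [11, 17]]

[10, 6, 11, 17, [11, 17]]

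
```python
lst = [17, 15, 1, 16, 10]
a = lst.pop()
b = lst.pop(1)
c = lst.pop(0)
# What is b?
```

After line 1: lst = [17, 15, 1, 16, 10]
After line 2 (pop() -> a = 10): lst = [17, 15, 1, 16]
After line 3 (pop(1) -> b = 15): lst = [17, 1, 16]
After line 4 (pop(0) -> c = 17): lst = [1, 16]

15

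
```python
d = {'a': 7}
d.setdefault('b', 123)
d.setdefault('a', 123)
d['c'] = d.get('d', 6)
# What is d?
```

After line 1: d = {'a': 7}
After line 2 (setdefault adds 'b'=123): d = {'a': 7, 'b': 123}
After line 3 (setdefault 'a' no-op, already exists): d = {'a': 7, 'b': 123}
After line 4 (get('d', 6) returns default since 'd' not in d): d = {'a': 7, 'b': 123, 'c': 6}

{'a': 7, 'b': 123, 'c': 6}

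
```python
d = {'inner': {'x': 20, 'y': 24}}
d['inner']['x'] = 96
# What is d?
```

After line 1: d = {'inner': {'x': 20, 'y': 24}}
After line 2 (inner x overwritten): d = {'inner': {'x': 96, 'y': 24}}

{'inner': {'x': 96, 'y': 24}}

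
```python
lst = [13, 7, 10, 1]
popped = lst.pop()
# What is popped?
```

1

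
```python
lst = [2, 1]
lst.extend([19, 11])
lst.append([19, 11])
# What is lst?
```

After line 1: lst = [2, 1]
After line 2 (extend unpacks [19, 11]): lst = [2, 1, 19, 11]
After line 3 (append adds [19, 11] as single element): lst = [2, 1, 19, 11, [19, 11]]

[2, 1, 19, 11, [19, 11]]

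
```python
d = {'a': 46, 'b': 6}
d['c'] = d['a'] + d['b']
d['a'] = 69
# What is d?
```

After line 1: d = {'a': 46, 'b': 6}
After line 2 (d['c'] = 46 + 6): d = {'a': 46, 'b': 6, 'c': 52}
After line 3: d = {'a': 69, 'b': 6, 'c': 52}

{'a': 69, 'b': 6, 'c': 52}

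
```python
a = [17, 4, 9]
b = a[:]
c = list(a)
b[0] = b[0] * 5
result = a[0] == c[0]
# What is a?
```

After line 1: a = [17, 4, 9]
After line 2 (b = a[:], copy): a = [17, 4, 9], b = [17, 4, 9]
After line 3 (c = list(a) is a copy, new object): c = [17, 4, 9]
After line 4 (b[0] = 17 * 5 = 85; only b mutates (copy)): a = [17, 4, 9], b = [85, 4, 9], c = [17, 4, 9]
After line 5 (a[0] = 17, c[0] = 17; result = True)

[17, 4, 9]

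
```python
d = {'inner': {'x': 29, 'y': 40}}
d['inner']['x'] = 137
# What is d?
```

After line 1: d = {'inner': {'x': 29, 'y': 40}}
After line 2 (inner x overwritten): d = {'inner': {'x': 137, 'y': 40}}

{'inner': {'x': 137, 'y': 40}}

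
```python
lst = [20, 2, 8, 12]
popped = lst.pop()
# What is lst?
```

[20, 2, 8]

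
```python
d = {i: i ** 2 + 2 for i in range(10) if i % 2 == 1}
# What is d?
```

{1: 3, 3: 11, 5: 27, 7: 51, 9: 83}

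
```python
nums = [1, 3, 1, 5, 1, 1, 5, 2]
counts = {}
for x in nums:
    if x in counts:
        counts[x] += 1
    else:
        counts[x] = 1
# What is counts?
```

Initial: counts = {}, nums = [1, 3, 1, 5, 1, 1, 5, 2]
See 1: counts = {1: 1}
See 3: counts = {1: 1, 3: 1}
See 1: counts = {1: 2, 3: 1}
See 5: counts = {1: 2, 3: 1, 5: 1}
See 1: counts = {1: 3, 3: 1, 5: 1}
See 1: counts = {1: 4, 3: 1, 5: 1}
See 5: counts = {1: 4, 3: 1, 5: 2}
See 2: counts = {1: 4, 3: 1, 5: 2, 2: 1}

{1: 4, 3: 1, 5: 2, 2: 1}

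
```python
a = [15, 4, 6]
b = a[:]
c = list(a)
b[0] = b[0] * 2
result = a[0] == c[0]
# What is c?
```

After line 1: a = [15, 4, 6]
After line 2 (b = a[:], copy): a = [15, 4, 6], b = [15, 4, 6]
After line 3 (c = list(a) is a copy, new object): c = [15, 4, 6]
After line 4 (b[0] = 15 * 2 = 30; only b mutates (copy)): a = [15, 4, 6], b = [30, 4, 6], c = [15, 4, 6]
After line 5 (a[0] = 15, c[0] = 15; result = True)

[15, 4, 6]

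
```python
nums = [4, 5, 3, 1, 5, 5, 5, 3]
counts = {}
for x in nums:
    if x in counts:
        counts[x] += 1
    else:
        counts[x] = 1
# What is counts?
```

Initial: counts = {}, nums = [4, 5, 3, 1, 5, 5, 5, 3]
See 4: counts = {4: 1}
See 5: counts = {4: 1, 5: 1}
See 3: counts = {4: 1, 5: 1, 3: 1}
See 1: counts = {4: 1, 5: 1, 3: 1, 1: 1}
See 5: counts = {4: 1, 5: 2, 3: 1, 1: 1}
See 5: counts = {4: 1, 5: 3, 3: 1, 1: 1}
See 5: counts = {4: 1, 5: 4, 3: 1, 1: 1}
See 3: counts = {4: 1, 5: 4, 3: 2, 1: 1}

{4: 1, 5: 4, 3: 2, 1: 1}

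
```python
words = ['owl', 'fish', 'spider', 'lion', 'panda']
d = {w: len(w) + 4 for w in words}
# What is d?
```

{'owl': 7, 'fish': 8, 'spider': 10, 'lion': 8, 'panda': 9}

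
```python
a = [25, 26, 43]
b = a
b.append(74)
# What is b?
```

After line 1: a = [25, 26, 43]
After line 2 (b = a is an alias, same object): a = [25, 26, 43], b = [25, 26, 43]
After line 3 (b.append mutates the shared list): a = [25, 26, 43, 74], b = [25, 26, 43, 74]

[25, 26, 43, 74]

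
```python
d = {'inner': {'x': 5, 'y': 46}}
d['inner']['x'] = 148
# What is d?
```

After line 1: d = {'inner': {'x': 5, 'y': 46}}
After line 2 (inner x overwritten): d = {'inner': {'x': 148, 'y': 46}}

{'inner': {'x': 148, 'y': 46}}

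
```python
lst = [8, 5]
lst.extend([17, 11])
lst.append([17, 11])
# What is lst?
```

After line 1: lst = [8, 5]
After line 2 (extend unpacks [17, 11]): lst = [8, 5, 17, 11]
After line 3 (append adds [17, 11] as single element): lst = [8, 5, 17, 11, [17, 11]]

[8, 5, 17, 11, [17, 11]]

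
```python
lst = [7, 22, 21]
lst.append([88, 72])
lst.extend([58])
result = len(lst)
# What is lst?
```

After line 1: lst = [7, 22, 21]
After line 2 (append adds [88, 72] as single element): lst = [7, 22, 21, [88, 72]]
After line 3 (extend unpacks [58], adds 58): lst = [7, 22, 21, [88, 72], 58]
After line 4: result = len(lst) = 5

[7, 22, 21, [88, 72], 58]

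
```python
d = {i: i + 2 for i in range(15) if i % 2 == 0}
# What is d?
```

{0: 2, 2: 4, 4: 6, 6: 8, 8: 10, 10: 12, 12: 14, 14: 16}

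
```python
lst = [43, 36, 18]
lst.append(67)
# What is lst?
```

[43, 36, 18, 67]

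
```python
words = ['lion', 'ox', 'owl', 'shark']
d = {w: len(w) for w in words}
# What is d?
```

{'lion': 4, 'ox': 2, 'owl': 3, 'shark': 5}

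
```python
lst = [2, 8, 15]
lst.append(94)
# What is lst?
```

[2, 8, 15, 94]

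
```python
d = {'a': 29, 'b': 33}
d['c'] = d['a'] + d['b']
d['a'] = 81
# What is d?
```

After line 1: d = {'a': 29, 'b': 33}
After line 2 (d['c'] = 29 + 33): d = {'a': 29, 'b': 33, 'c': 62}
After line 3: d = {'a': 81, 'b': 33, 'c': 62}

{'a': 81, 'b': 33, 'c': 62}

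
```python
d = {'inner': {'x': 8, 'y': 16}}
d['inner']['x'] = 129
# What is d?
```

After line 1: d = {'inner': {'x': 8, 'y': 16}}
After line 2 (inner x overwritten): d = {'inner': {'x': 129, 'y': 16}}

{'inner': {'x': 129, 'y': 16}}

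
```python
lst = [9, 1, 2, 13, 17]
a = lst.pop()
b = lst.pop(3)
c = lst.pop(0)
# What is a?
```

After line 1: lst = [9, 1, 2, 13, 17]
After line 2 (pop() -> a = 17): lst = [9, 1, 2, 13]
After line 3 (pop(3) -> b = 13): lst = [9, 1, 2]
After line 4 (pop(0) -> c = 9): lst = [1, 2]

17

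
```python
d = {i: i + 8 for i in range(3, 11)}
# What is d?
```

{3: 11, 4: 12, 5: 13, 6: 14, 7: 15, 8: 16, 9: 17, 10: 18}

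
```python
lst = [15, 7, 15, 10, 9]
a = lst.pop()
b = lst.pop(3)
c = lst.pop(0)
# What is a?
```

After line 1: lst = [15, 7, 15, 10, 9]
After line 2 (pop() -> a = 9): lst = [15, 7, 15, 10]
After line 3 (pop(3) -> b = 10): lst = [15, 7, 15]
After line 4 (pop(0) -> c = 15): lst = [7, 15]

9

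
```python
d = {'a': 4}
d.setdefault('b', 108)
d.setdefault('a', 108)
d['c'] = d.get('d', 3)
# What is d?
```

After line 1: d = {'a': 4}
After line 2 (setdefault adds 'b'=108): d = {'a': 4, 'b': 108}
After line 3 (setdefault 'a' no-op, already exists): d = {'a': 4, 'b': 108}
After line 4 (get('d', 3) returns default since 'd' not in d): d = {'a': 4, 'b': 108, 'c': 3}

{'a': 4, 'b': 108, 'c': 3}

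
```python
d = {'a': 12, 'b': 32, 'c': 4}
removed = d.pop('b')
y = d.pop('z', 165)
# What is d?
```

After line 1: d = {'a': 12, 'b': 32, 'c': 4}
After line 2 (pop 'b' returns 32): d = {'a': 12, 'c': 4}, removed = 32
After line 3 (pop 'z' missing, returns default 165): d = {'a': 12, 'c': 4}, y = 165

{'a': 12, 'c': 4}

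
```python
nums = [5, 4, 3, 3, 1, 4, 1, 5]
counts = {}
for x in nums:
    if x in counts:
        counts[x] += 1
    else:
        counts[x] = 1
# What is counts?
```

Initial: counts = {}, nums = [5, 4, 3, 3, 1, 4, 1, 5]
See 5: counts = {5: 1}
See 4: counts = {5: 1, 4: 1}
See 3: counts = {5: 1, 4: 1, 3: 1}
See 3: counts = {5: 1, 4: 1, 3: 2}
See 1: counts = {5: 1, 4: 1, 3: 2, 1: 1}
See 4: counts = {5: 1, 4: 2, 3: 2, 1: 1}
See 1: counts = {5: 1, 4: 2, 3: 2, 1: 2}
See 5: counts = {5: 2, 4: 2, 3: 2, 1: 2}

{5: 2, 4: 2, 3: 2, 1: 2}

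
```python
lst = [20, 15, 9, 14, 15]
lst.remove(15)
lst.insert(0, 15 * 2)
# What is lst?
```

After line 1: lst = [20, 15, 9, 14, 15]
After line 2 (remove first 15): lst = [20, 9, 14, 15]
After line 3 (insert 30 at index 0): lst = [30, 20, 9, 14, 15]

[30, 20, 9, 14, 15]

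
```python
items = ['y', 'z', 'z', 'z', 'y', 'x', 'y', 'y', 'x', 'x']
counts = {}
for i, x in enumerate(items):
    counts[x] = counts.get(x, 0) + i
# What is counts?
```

Initial: counts = {}, items = ['y', 'z', 'z', 'z', 'y', 'x', 'y', 'y', 'x', 'x']
i=0, x='y': counts = {'y': 0}
i=1, x='z': counts = {'y': 0, 'z': 1}
i=2, x='z': counts = {'y': 0, 'z': 3}
i=3, x='z': counts = {'y': 0, 'z': 6}
i=4, x='y': counts = {'y': 4, 'z': 6}
i=5, x='x': counts = {'y': 4, 'z': 6, 'x': 5}
i=6, x='y': counts = {'y': 10, 'z': 6, 'x': 5}
i=7, x='y': counts = {'y': 17, 'z': 6, 'x': 5}
i=8, x='x': counts = {'y': 17, 'z': 6, 'x': 13}
i=9, x='x': counts = {'y': 17, 'z': 6, 'x': 22}

{'y': 17, 'z': 6, 'x': 22}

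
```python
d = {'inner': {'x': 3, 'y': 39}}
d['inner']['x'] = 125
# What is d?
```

After line 1: d = {'inner': {'x': 3, 'y': 39}}
After line 2 (inner x overwritten): d = {'inner': {'x': 125, 'y': 39}}

{'inner': {'x': 125, 'y': 39}}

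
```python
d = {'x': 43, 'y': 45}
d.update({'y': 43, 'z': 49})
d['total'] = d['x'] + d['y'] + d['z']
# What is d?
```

After line 1: d = {'x': 43, 'y': 45}
After line 2 (y overwritten, z added): d = {'x': 43, 'y': 43, 'z': 49}
After line 3 (total = 43 + 43 + 49 = 135): d = {'x': 43, 'y': 43, 'z': 49, 'total': 135}

{'x': 43, 'y': 43, 'z': 49, 'total': 135}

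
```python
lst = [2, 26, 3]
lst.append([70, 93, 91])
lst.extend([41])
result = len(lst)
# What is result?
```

After line 1: lst = [2, 26, 3]
After line 2 (append adds [70, 93, 91] as single element): lst = [2, 26, 3, [70, 93, 91]]
After line 3 (extend unpacks [41], adds 41): lst = [2, 26, 3, [70, 93, 91], 41]
After line 4: result = len(lst) = 5

5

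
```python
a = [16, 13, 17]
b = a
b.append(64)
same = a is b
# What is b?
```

After line 1: a = [16, 13, 17]
After line 2 (b = a is an alias, same object): a = [16, 13, 17], b = [16, 13, 17]
After line 3 (b.append mutates the shared list): a = [16, 13, 17, 64], b = [16, 13, 17, 64]
After line 4 (same = a is b; same object -> True): same = True

[16, 13, 17, 64]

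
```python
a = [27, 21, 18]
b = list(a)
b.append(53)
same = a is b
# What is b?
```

After line 1: a = [27, 21, 18]
After line 2 (b = list(a) is a shallow copy, new object): a = [27, 21, 18], b = [27, 21, 18]
After line 3 (append only mutates b): a = [27, 21, 18], b = [27, 21, 18, 53]
After line 4 (same = a is b; different objects -> False): same = False

[27, 21, 18, 53]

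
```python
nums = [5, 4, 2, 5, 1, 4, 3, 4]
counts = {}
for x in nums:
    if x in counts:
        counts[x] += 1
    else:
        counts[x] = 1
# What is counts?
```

Initial: counts = {}, nums = [5, 4, 2, 5, 1, 4, 3, 4]
See 5: counts = {5: 1}
See 4: counts = {5: 1, 4: 1}
See 2: counts = {5: 1, 4: 1, 2: 1}
See 5: counts = {5: 2, 4: 1, 2: 1}
See 1: counts = {5: 2, 4: 1, 2: 1, 1: 1}
See 4: counts = {5: 2, 4: 2, 2: 1, 1: 1}
See 3: counts = {5: 2, 4: 2, 2: 1, 1: 1, 3: 1}
See 4: counts = {5: 2, 4: 3, 2: 1, 1: 1, 3: 1}

{5: 2, 4: 3, 2: 1, 1: 1, 3: 1}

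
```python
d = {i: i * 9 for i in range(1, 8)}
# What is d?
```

{1: 9, 2: 18, 3: 27, 4: 36, 5: 45, 6: 54, 7: 63}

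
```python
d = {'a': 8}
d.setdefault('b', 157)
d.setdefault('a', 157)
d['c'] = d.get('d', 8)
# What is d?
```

After line 1: d = {'a': 8}
After line 2 (setdefault adds 'b'=157): d = {'a': 8, 'b': 157}
After line 3 (setdefault 'a' no-op, already exists): d = {'a': 8, 'b': 157}
After line 4 (get('d', 8) returns default since 'd' not in d): d = {'a': 8, 'b': 157, 'c': 8}

{'a': 8, 'b': 157, 'c': 8}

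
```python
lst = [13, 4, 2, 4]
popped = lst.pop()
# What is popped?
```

4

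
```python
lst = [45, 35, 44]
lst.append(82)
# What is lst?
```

[45, 35, 44, 82]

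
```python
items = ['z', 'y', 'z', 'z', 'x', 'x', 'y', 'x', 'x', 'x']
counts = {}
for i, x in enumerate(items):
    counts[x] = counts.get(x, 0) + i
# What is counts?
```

Initial: counts = {}, items = ['z', 'y', 'z', 'z', 'x', 'x', 'y', 'x', 'x', 'x']
i=0, x='z': counts = {'z': 0}
i=1, x='y': counts = {'z': 0, 'y': 1}
i=2, x='z': counts = {'z': 2, 'y': 1}
i=3, x='z': counts = {'z': 5, 'y': 1}
i=4, x='x': counts = {'z': 5, 'y': 1, 'x': 4}
i=5, x='x': counts = {'z': 5, 'y': 1, 'x': 9}
i=6, x='y': counts = {'z': 5, 'y': 7, 'x': 9}
i=7, x='x': counts = {'z': 5, 'y': 7, 'x': 16}
i=8, x='x': counts = {'z': 5, 'y': 7, 'x': 24}
i=9, x='x': counts = {'z': 5, 'y': 7, 'x': 33}

{'z': 5, 'y': 7, 'x': 33}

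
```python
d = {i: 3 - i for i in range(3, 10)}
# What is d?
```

{3: 0, 4: -1, 5: -2, 6: -3, 7: -4, 8: -5, 9: -6}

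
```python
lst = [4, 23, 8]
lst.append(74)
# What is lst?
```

[4, 23, 8, 74]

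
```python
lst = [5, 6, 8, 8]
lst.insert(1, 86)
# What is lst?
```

[5, 86, 6, 8, 8]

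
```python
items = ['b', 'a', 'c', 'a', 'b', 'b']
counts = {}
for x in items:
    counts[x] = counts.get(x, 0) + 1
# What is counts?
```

Initial: counts = {}, items = ['b', 'a', 'c', 'a', 'b', 'b']
See 'b': counts = {'b': 1}
See 'a': counts = {'b': 1, 'a': 1}
See 'c': counts = {'b': 1, 'a': 1, 'c': 1}
See 'a': counts = {'b': 1, 'a': 2, 'c': 1}
See 'b': counts = {'b': 2, 'a': 2, 'c': 1}
See 'b': counts = {'b': 3, 'a': 2, 'c': 1}

{'b': 3, 'a': 2, 'c': 1}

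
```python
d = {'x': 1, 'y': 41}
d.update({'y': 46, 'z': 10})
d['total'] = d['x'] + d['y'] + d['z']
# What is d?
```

After line 1: d = {'x': 1, 'y': 41}
After line 2 (y overwritten, z added): d = {'x': 1, 'y': 46, 'z': 10}
After line 3 (total = 1 + 46 + 10 = 57): d = {'x': 1, 'y': 46, 'z': 10, 'total': 57}

{'x': 1, 'y': 46, 'z': 10, 'total': 57}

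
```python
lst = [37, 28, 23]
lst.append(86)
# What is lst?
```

[37, 28, 23, 86]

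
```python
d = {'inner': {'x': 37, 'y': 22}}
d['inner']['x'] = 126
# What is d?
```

After line 1: d = {'inner': {'x': 37, 'y': 22}}
After line 2 (inner x overwritten): d = {'inner': {'x': 126, 'y': 22}}

{'inner': {'x': 126, 'y': 22}}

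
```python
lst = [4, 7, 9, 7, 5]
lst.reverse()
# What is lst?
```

[5, 7, 9, 7, 4]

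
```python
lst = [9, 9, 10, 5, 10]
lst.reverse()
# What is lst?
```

[10, 5, 10, 9, 9]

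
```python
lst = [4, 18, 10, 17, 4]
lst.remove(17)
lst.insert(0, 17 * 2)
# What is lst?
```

After line 1: lst = [4, 18, 10, 17, 4]
After line 2 (remove first 17): lst = [4, 18, 10, 4]
After line 3 (insert 34 at index 0): lst = [34, 4, 18, 10, 4]

[34, 4, 18, 10, 4]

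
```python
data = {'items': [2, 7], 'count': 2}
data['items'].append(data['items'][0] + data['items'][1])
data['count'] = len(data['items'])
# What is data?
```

After line 1: data = {'items': [2, 7], 'count': 2}
After line 2 (append 2 + 7 = 9): data = {'items': [2, 7, 9], 'count': 2}
After line 3 (count = len(items) = 3): data = {'items': [2, 7, 9], 'count': 3}

{'items': [2, 7, 9], 'count': 3}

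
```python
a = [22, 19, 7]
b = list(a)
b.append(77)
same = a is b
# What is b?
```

After line 1: a = [22, 19, 7]
After line 2 (b = list(a) is a shallow copy, new object): a = [22, 19, 7], b = [22, 19, 7]
After line 3 (append only mutates b): a = [22, 19, 7], b = [22, 19, 7, 77]
After line 4 (same = a is b; different objects -> False): same = False

[22, 19, 7, 77]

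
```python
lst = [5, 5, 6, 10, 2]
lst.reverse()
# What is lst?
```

[2, 10, 6, 5, 5]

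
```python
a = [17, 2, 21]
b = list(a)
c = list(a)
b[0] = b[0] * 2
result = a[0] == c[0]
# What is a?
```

After line 1: a = [17, 2, 21]
After line 2 (b = list(a), copy): a = [17, 2, 21], b = [17, 2, 21]
After line 3 (c = list(a) is a copy, new object): c = [17, 2, 21]
After line 4 (b[0] = 17 * 2 = 34; only b mutates (copy)): a = [17, 2, 21], b = [34, 2, 21], c = [17, 2, 21]
After line 5 (a[0] = 17, c[0] = 17; result = True)

[17, 2, 21]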